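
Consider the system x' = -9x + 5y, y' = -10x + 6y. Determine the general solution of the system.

Coefficient matrix A = [[-9, 5], [-10, 6]].
Characteristic polynomial det(A - λI) = λ^2 + 3λ - 4 = 0.
Eigenvalues λ = 1, -4.
For λ=1: (A-λI) row 1 is [-10, 5], so an eigenvector is (-1, -2).
For λ=-4: (A-λI) row 1 is [-5, 5], so an eigenvector is (-1, -1).
General solution: C_1e^(t)(-1,-2) + C_2e^(-4t)(-1,-1).

x(t) = -C_1e^(t) - C_2e^(-4t), y(t) = -2C_1e^(t) - C_2e^(-4t)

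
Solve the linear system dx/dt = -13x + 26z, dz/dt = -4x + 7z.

Coefficient matrix A = [[-13, 26], [-4, 7]].
Characteristic polynomial det(A - λI) = λ^2 + 6λ + 13 = 0.
Eigenvalues λ = -3 ± 2i (complex conjugate pair).
For λ=-3+2i: an eigenvector is (-3,-1) - i(2,1) = (-3 - 2i, -1 - i).
A real fundamental pair from Re and Im of e^((-3+2i)t)v: X_1 = e^(-3t)(cos(2t)·(-3,-1) + sin(2t)·(2,1)), X_2 = e^(-3t)(sin(2t)·(-3,-1) - cos(2t)·(2,1)).
General solution: c_1X_1 + c_2X_2.

x(t) = 2c_1e^(-3t)sin(2t) - 3c_1e^(-3t)cos(2t) - 3c_2e^(-3t)sin(2t) - 2c_2e^(-3t)cos(2t), z(t) = c_1e^(-3t)sin(2t) - c_1e^(-3t)cos(2t) - c_2e^(-3t)sin(2t) - c_2e^(-3t)cos(2t)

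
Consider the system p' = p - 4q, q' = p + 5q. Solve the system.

Coefficient matrix A = [[1, -4], [1, 5]].
Characteristic polynomial det(A - λI) = λ^2 - 6λ + 9 = 0.
Single eigenvalue λ = 3 with algebraic multiplicity 2.
Eigenvector v = (2,-1); generalized eigenvector w with (A-λI)w=v is (-1,0).
General solution: e^(3t)[c_1·v + c_2·(t·v + w)].

p(t) = 2c_1e^(3t) + 2c_2te^(3t) - c_2e^(3t), q(t) = -c_1e^(3t) - c_2te^(3t)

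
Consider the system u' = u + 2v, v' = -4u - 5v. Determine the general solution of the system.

u(t) = -K_1e^(-3t) - K_2e^(-t), v(t) = 2K_1e^(-3t) + K_2e^(-t)

Coefficient matrix A = [[1, 2], [-4, -5]].
Characteristic polynomial det(A - λI) = λ^2 + 4λ + 3 = 0.
Eigenvalues λ = -3, -1.
For λ=-3: (A-λI) row 1 is [4, 2], so an eigenvector is (-1, 2).
For λ=-1: (A-λI) row 1 is [2, 2], so an eigenvector is (-1, 1).
General solution: K_1e^(-3t)(-1,2) + K_2e^(-t)(-1,1).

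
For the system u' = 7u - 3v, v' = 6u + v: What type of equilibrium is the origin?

unstable spiral

A = [[7,-3],[6,1]]; det(A-λI) = λ^2 - 8λ + 25.
λ = 4 ± 3i: positive real part.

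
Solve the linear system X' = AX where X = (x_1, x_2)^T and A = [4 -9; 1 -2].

Coefficient matrix A = [[4, -9], [1, -2]].
Characteristic polynomial det(A - λI) = λ^2 - 2λ + 1 = 0.
Single eigenvalue λ = 1 with algebraic multiplicity 2.
Eigenvector v = (-3,-1); generalized eigenvector w with (A-λI)w=v is (2,1).
General solution: e^(t)[C_1·v + C_2·(t·v + w)].

x_1(t) = -3C_1e^(t) - 3C_2te^(t) + 2C_2e^(t), x_2(t) = -C_1e^(t) - C_2te^(t) + C_2e^(t)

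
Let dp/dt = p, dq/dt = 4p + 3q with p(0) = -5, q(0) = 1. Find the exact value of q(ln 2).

A = [[1,0],[4,3]]; eigenvalues λ = 1, 3.
Eigenvectors: (-1,2) for λ=1, (0,1) for λ=3.
From the initial condition, c_1 = 5, c_2 = -9.
q(ln 2) = (5)(2^1)(2) + (-9)(2^3)(1) = -52.

-52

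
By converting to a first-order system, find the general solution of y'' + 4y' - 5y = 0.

y(t) = c_1e^(-5t) + c_2e^(t)

Let x_1 = y, x_2 = y'. Then x_1' = x_2 and x_2' = 5x_1 - 4x_2.
A = [[0,1],[5,-4]]; det(A-λI) = λ^2 + 4λ - 5.
Eigenvalues λ = -5, 1 with eigenvectors (1,-5), (1,1).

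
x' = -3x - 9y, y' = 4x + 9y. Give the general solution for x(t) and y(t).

Coefficient matrix A = [[-3, -9], [4, 9]].
Characteristic polynomial det(A - λI) = λ^2 - 6λ + 9 = 0.
Single eigenvalue λ = 3 with algebraic multiplicity 2.
Eigenvector v = (-3,2); generalized eigenvector w with (A-λI)w=v is (2,-1).
General solution: e^(3t)[C_1·v + C_2·(t·v + w)].

x(t) = -3C_1e^(3t) - 3C_2te^(3t) + 2C_2e^(3t), y(t) = 2C_1e^(3t) + 2C_2te^(3t) - C_2e^(3t)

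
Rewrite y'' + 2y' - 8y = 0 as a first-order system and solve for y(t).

Let x_1 = y, x_2 = y'. Then x_1' = x_2 and x_2' = 8x_1 - 2x_2.
A = [[0,1],[8,-2]]; det(A-λI) = λ^2 + 2λ - 8.
Eigenvalues λ = 2, -4 with eigenvectors (1,2), (1,-4).

y(t) = C_1e^(2t) + C_2e^(-4t)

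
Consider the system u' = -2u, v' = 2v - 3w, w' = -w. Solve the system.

Coefficient matrix A = [[-2, 0, 0], [0, 2, -3], [0, 0, -1]].
det(A - λI) = 0 gives eigenvalues λ = 2, -2, -1.
For λ=2: eigenvector (0,1,0).
For λ=-2: eigenvector (1,0,0).
For λ=-1: eigenvector (0,1,1).
General solution: c_1e^(2t)(0,1,0) + c_2e^(-2t)(1,0,0) + c_3e^(-t)(0,1,1).

u(t) = c_2e^(-2t), v(t) = c_1e^(2t) + c_3e^(-t), w(t) = c_3e^(-t)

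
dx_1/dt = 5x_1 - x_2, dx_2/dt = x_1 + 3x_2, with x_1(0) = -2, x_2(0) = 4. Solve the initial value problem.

Coefficient matrix A = [[5, -1], [1, 3]].
Characteristic polynomial det(A - λI) = λ^2 - 8λ + 16 = 0.
Single eigenvalue λ = 4 with algebraic multiplicity 2.
Eigenvector v = (-1,-1); generalized eigenvector w with (A-λI)w=v is (0,1).
General solution: e^(4t)[c_1·v + c_2·(t·v + w)].
Applying x_1(0)=-2, x_2(0)=4 gives c_1=2, c_2=6.

x_1(t) = -6te^(4t) - 2e^(4t), x_2(t) = -6te^(4t) + 4e^(4t)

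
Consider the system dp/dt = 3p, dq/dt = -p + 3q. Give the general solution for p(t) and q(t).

Coefficient matrix A = [[3, 0], [-1, 3]].
Characteristic polynomial det(A - λI) = λ^2 - 6λ + 9 = 0.
Single eigenvalue λ = 3 with algebraic multiplicity 2.
Eigenvector v = (0,1); generalized eigenvector w with (A-λI)w=v is (-1,-1).
General solution: e^(3t)[C_1·v + C_2·(t·v + w)].

p(t) = -C_2e^(3t), q(t) = C_1e^(3t) + C_2te^(3t) - C_2e^(3t)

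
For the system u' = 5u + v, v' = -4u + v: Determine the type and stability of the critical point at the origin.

unstable improper node

A = [[5,1],[-4,1]]; det(A-λI) = λ^2 - 6λ + 9.
repeated λ = 3 with a single eigenvector.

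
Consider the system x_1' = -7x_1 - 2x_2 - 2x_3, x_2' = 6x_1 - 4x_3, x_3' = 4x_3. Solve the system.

Coefficient matrix A = [[-7, -2, -2], [6, 0, -4], [0, 0, 4]].
det(A - λI) = 0 gives eigenvalues λ = -3, -4, 4.
For λ=-3: eigenvector (1,-2,0).
For λ=-4: eigenvector (2,-3,0).
For λ=4: eigenvector (0,-1,1).
General solution: c_1e^(-3t)(1,-2,0) + c_2e^(-4t)(2,-3,0) + c_3e^(4t)(0,-1,1).

x_1(t) = c_1e^(-3t) + 2c_2e^(-4t), x_2(t) = -2c_1e^(-3t) - 3c_2e^(-4t) - c_3e^(4t), x_3(t) = c_3e^(4t)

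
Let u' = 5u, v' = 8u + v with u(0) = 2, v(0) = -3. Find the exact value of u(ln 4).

2048

A = [[5,0],[8,1]]; eigenvalues λ = 1, 5.
Eigenvectors: (0,1) for λ=1, (-1,-2) for λ=5.
From the initial condition, c_1 = -7, c_2 = -2.
u(ln 4) = (-7)(4^1)(0) + (-2)(4^5)(-1) = 2048.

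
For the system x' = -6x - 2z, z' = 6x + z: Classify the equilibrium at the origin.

stable node

A = [[-6,-2],[6,1]]; det(A-λI) = λ^2 + 5λ + 6.
λ = -2, -3: both negative.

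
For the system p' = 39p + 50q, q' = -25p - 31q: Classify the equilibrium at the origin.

A = [[39,50],[-25,-31]]; det(A-λI) = λ^2 - 8λ + 41.
λ = 4 ± 5i: positive real part.

unstable spiral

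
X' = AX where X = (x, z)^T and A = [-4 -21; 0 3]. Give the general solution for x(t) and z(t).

x(t) = 3K_1e^(3t) - K_2e^(-4t), z(t) = -K_1e^(3t)

Coefficient matrix A = [[-4, -21], [0, 3]].
Characteristic polynomial det(A - λI) = λ^2 + λ - 12 = 0.
Eigenvalues λ = 3, -4.
For λ=3: (A-λI) row 1 is [-7, -21], so an eigenvector is (3, -1).
For λ=-4: (A-λI) row 1 is [0, -21], so an eigenvector is (-1, 0).
General solution: K_1e^(3t)(3,-1) + K_2e^(-4t)(-1,0).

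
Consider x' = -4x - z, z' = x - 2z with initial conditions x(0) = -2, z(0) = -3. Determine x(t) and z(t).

x(t) = 5te^(-3t) - 2e^(-3t), z(t) = -5te^(-3t) - 3e^(-3t)

Coefficient matrix A = [[-4, -1], [1, -2]].
Characteristic polynomial det(A - λI) = λ^2 + 6λ + 9 = 0.
Single eigenvalue λ = -3 with algebraic multiplicity 2.
Eigenvector v = (-1,1); generalized eigenvector w with (A-λI)w=v is (3,-2).
General solution: e^(-3t)[K_1·v + K_2·(t·v + w)].
Applying x(0)=-2, z(0)=-3 gives K_1=-13, K_2=-5.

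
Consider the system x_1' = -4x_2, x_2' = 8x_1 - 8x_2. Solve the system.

Coefficient matrix A = [[0, -4], [8, -8]].
Characteristic polynomial det(A - λI) = λ^2 + 8λ + 32 = 0.
Eigenvalues λ = -4 ± 4i (complex conjugate pair).
For λ=-4+4i: an eigenvector is (0,1) - i(-1,-1) = (0 + i, 1 + i).
A real fundamental pair from Re and Im of e^((-4+4i)t)v: X_1 = e^(-4t)(cos(4t)·(0,1) + sin(4t)·(-1,-1)), X_2 = e^(-4t)(sin(4t)·(0,1) - cos(4t)·(-1,-1)).
General solution: K_1X_1 + K_2X_2.

x_1(t) = -K_1e^(-4t)sin(4t) + K_2e^(-4t)cos(4t), x_2(t) = -K_1e^(-4t)sin(4t) + K_1e^(-4t)cos(4t) + K_2e^(-4t)sin(4t) + K_2e^(-4t)cos(4t)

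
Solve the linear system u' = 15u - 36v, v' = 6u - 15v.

Coefficient matrix A = [[15, -36], [6, -15]].
Characteristic polynomial det(A - λI) = λ^2 - 9 = 0.
Eigenvalues λ = 3, -3.
For λ=3: (A-λI) row 1 is [12, -36], so an eigenvector is (-3, -1).
For λ=-3: (A-λI) row 1 is [18, -36], so an eigenvector is (2, 1).
General solution: K_1e^(3t)(-3,-1) + K_2e^(-3t)(2,1).

u(t) = -3K_1e^(3t) + 2K_2e^(-3t), v(t) = -K_1e^(3t) + K_2e^(-3t)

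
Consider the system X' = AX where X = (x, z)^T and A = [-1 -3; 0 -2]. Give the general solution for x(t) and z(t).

Coefficient matrix A = [[-1, -3], [0, -2]].
Characteristic polynomial det(A - λI) = λ^2 + 3λ + 2 = 0.
Eigenvalues λ = -2, -1.
For λ=-2: (A-λI) row 1 is [1, -3], so an eigenvector is (-3, -1).
For λ=-1: (A-λI) row 1 is [0, -3], so an eigenvector is (-1, 0).
General solution: K_1e^(-2t)(-3,-1) + K_2e^(-t)(-1,0).

x(t) = -3K_1e^(-2t) - K_2e^(-t), z(t) = -K_1e^(-2t)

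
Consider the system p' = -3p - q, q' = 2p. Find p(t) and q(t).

p(t) = c_1e^(-2t) + c_2e^(-t), q(t) = -c_1e^(-2t) - 2c_2e^(-t)

Coefficient matrix A = [[-3, -1], [2, 0]].
Characteristic polynomial det(A - λI) = λ^2 + 3λ + 2 = 0.
Eigenvalues λ = -2, -1.
For λ=-2: (A-λI) row 1 is [-1, -1], so an eigenvector is (1, -1).
For λ=-1: (A-λI) row 1 is [-2, -1], so an eigenvector is (1, -2).
General solution: c_1e^(-2t)(1,-1) + c_2e^(-t)(1,-2).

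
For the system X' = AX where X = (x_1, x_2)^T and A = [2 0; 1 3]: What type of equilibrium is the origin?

A = [[2,0],[1,3]]; det(A-λI) = λ^2 - 5λ + 6.
λ = 3, 2: both positive.

unstable node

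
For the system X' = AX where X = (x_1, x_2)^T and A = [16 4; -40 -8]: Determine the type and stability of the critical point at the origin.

A = [[16,4],[-40,-8]]; det(A-λI) = λ^2 - 8λ + 32.
λ = 4 ± 4i: positive real part.

unstable spiral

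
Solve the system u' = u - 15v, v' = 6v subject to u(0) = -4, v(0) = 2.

Coefficient matrix A = [[1, -15], [0, 6]].
Characteristic polynomial det(A - λI) = λ^2 - 7λ + 6 = 0.
Eigenvalues λ = 1, 6.
For λ=1: (A-λI) row 1 is [0, -15], so an eigenvector is (1, 0).
For λ=6: (A-λI) row 1 is [-5, -15], so an eigenvector is (-3, 1).
General solution: c_1e^(t)(1,0) + c_2e^(6t)(-3,1).
Applying u(0)=-4, v(0)=2 gives c_1=2, c_2=2.

u(t) = -6e^(6t) + 2e^(t), v(t) = 2e^(6t)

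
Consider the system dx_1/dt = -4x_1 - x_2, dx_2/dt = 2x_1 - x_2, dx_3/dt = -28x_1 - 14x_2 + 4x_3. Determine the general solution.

Coefficient matrix A = [[-4, -1, 0], [2, -1, 0], [-28, -14, 4]].
det(A - λI) = 0 gives eigenvalues λ = -3, 4, -2.
For λ=-3: eigenvector (1,-1,2).
For λ=4: eigenvector (0,0,1).
For λ=-2: eigenvector (-1,2,0).
General solution: C_1e^(-3t)(1,-1,2) + C_2e^(4t)(0,0,1) + C_3e^(-2t)(-1,2,0).

x_1(t) = C_1e^(-3t) - C_3e^(-2t), x_2(t) = -C_1e^(-3t) + 2C_3e^(-2t), x_3(t) = 2C_1e^(-3t) + C_2e^(4t)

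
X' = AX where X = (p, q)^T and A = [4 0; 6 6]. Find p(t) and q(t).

p(t) = -C_2e^(4t), q(t) = C_1e^(6t) + 3C_2e^(4t)

Coefficient matrix A = [[4, 0], [6, 6]].
Characteristic polynomial det(A - λI) = λ^2 - 10λ + 24 = 0.
Eigenvalues λ = 6, 4.
For λ=6: (A-λI) row 1 is [-2, 0], so an eigenvector is (0, 1).
For λ=4: (A-λI) row 2 is [6, 2], so an eigenvector is (-1, 3).
General solution: C_1e^(6t)(0,1) + C_2e^(4t)(-1,3).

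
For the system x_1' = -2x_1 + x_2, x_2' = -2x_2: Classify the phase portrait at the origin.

stable improper node

A = [[-2,1],[0,-2]]; det(A-λI) = λ^2 + 4λ + 4.
repeated λ = -2 with a single eigenvector.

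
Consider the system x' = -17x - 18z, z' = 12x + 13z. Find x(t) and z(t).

Coefficient matrix A = [[-17, -18], [12, 13]].
Characteristic polynomial det(A - λI) = λ^2 + 4λ - 5 = 0.
Eigenvalues λ = -5, 1.
For λ=-5: (A-λI) row 1 is [-12, -18], so an eigenvector is (3, -2).
For λ=1: (A-λI) row 1 is [-18, -18], so an eigenvector is (-1, 1).
General solution: C_1e^(-5t)(3,-2) + C_2e^(t)(-1,1).

x(t) = 3C_1e^(-5t) - C_2e^(t), z(t) = -2C_1e^(-5t) + C_2e^(t)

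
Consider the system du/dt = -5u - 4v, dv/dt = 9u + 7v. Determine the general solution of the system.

u(t) = 2C_1e^(t) + 2C_2te^(t) + C_2e^(t), v(t) = -3C_1e^(t) - 3C_2te^(t) - 2C_2e^(t)

Coefficient matrix A = [[-5, -4], [9, 7]].
Characteristic polynomial det(A - λI) = λ^2 - 2λ + 1 = 0.
Single eigenvalue λ = 1 with algebraic multiplicity 2.
Eigenvector v = (2,-3); generalized eigenvector w with (A-λI)w=v is (1,-2).
General solution: e^(t)[C_1·v + C_2·(t·v + w)].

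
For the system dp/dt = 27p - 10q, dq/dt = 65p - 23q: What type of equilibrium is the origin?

unstable spiral

A = [[27,-10],[65,-23]]; det(A-λI) = λ^2 - 4λ + 29.
λ = 2 ± 5i: positive real part.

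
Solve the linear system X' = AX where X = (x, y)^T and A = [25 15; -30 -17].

x(t) = -C_1e^(4t)sin(3t) + 2C_1e^(4t)cos(3t) + 2C_2e^(4t)sin(3t) + C_2e^(4t)cos(3t), y(t) = C_1e^(4t)sin(3t) - 3C_1e^(4t)cos(3t) - 3C_2e^(4t)sin(3t) - C_2e^(4t)cos(3t)

Coefficient matrix A = [[25, 15], [-30, -17]].
Characteristic polynomial det(A - λI) = λ^2 - 8λ + 25 = 0.
Eigenvalues λ = 4 ± 3i (complex conjugate pair).
For λ=4+3i: an eigenvector is (2,-3) - i(-1,1) = (2 + i, -3 - i).
A real fundamental pair from Re and Im of e^((4+3i)t)v: X_1 = e^(4t)(cos(3t)·(2,-3) + sin(3t)·(-1,1)), X_2 = e^(4t)(sin(3t)·(2,-3) - cos(3t)·(-1,1)).
General solution: C_1X_1 + C_2X_2.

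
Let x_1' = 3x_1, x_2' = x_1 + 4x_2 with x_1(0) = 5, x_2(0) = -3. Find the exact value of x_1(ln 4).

A = [[3,0],[1,4]]; eigenvalues λ = 3, 4.
Eigenvectors: (-1,1) for λ=3, (0,1) for λ=4.
From the initial condition, c_1 = -5, c_2 = 2.
x_1(ln 4) = (-5)(4^3)(-1) + (2)(4^4)(0) = 320.

320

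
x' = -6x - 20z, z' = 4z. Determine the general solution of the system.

Coefficient matrix A = [[-6, -20], [0, 4]].
Characteristic polynomial det(A - λI) = λ^2 + 2λ - 24 = 0.
Eigenvalues λ = 4, -6.
For λ=4: (A-λI) row 1 is [-10, -20], so an eigenvector is (2, -1).
For λ=-6: (A-λI) row 1 is [0, -20], so an eigenvector is (-1, 0).
General solution: C_1e^(4t)(2,-1) + C_2e^(-6t)(-1,0).

x(t) = 2C_1e^(4t) - C_2e^(-6t), z(t) = -C_1e^(4t)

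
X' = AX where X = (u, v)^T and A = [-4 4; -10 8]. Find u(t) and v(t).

u(t) = -c_1e^(2t)sin(2t) - c_1e^(2t)cos(2t) - c_2e^(2t)sin(2t) + c_2e^(2t)cos(2t), v(t) = -c_1e^(2t)sin(2t) - 2c_1e^(2t)cos(2t) - 2c_2e^(2t)sin(2t) + c_2e^(2t)cos(2t)

Coefficient matrix A = [[-4, 4], [-10, 8]].
Characteristic polynomial det(A - λI) = λ^2 - 4λ + 8 = 0.
Eigenvalues λ = 2 ± 2i (complex conjugate pair).
For λ=2+2i: an eigenvector is (-1,-2) - i(-1,-1) = (-1 + i, -2 + i).
A real fundamental pair from Re and Im of e^((2+2i)t)v: X_1 = e^(2t)(cos(2t)·(-1,-2) + sin(2t)·(-1,-1)), X_2 = e^(2t)(sin(2t)·(-1,-2) - cos(2t)·(-1,-1)).
General solution: c_1X_1 + c_2X_2.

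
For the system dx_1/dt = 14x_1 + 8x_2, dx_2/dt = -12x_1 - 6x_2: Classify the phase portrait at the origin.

A = [[14,8],[-12,-6]]; det(A-λI) = λ^2 - 8λ + 12.
λ = 6, 2: both positive.

unstable node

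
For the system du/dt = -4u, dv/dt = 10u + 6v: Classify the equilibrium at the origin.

A = [[-4,0],[10,6]]; det(A-λI) = λ^2 - 2λ - 24.
λ = -4, 6: opposite signs.

saddle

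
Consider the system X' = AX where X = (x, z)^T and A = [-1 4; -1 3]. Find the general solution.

Coefficient matrix A = [[-1, 4], [-1, 3]].
Characteristic polynomial det(A - λI) = λ^2 - 2λ + 1 = 0.
Single eigenvalue λ = 1 with algebraic multiplicity 2.
Eigenvector v = (2,1); generalized eigenvector w with (A-λI)w=v is (1,1).
General solution: e^(t)[K_1·v + K_2·(t·v + w)].

x(t) = 2K_1e^(t) + 2K_2te^(t) + K_2e^(t), z(t) = K_1e^(t) + K_2te^(t) + K_2e^(t)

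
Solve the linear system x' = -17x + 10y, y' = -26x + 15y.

x(t) = K_1e^(-t)sin(2t) - 2K_1e^(-t)cos(2t) - 2K_2e^(-t)sin(2t) - K_2e^(-t)cos(2t), y(t) = 2K_1e^(-t)sin(2t) - 3K_1e^(-t)cos(2t) - 3K_2e^(-t)sin(2t) - 2K_2e^(-t)cos(2t)

Coefficient matrix A = [[-17, 10], [-26, 15]].
Characteristic polynomial det(A - λI) = λ^2 + 2λ + 5 = 0.
Eigenvalues λ = -1 ± 2i (complex conjugate pair).
For λ=-1+2i: an eigenvector is (-2,-3) - i(1,2) = (-2 - i, -3 - 2i).
A real fundamental pair from Re and Im of e^((-1+2i)t)v: X_1 = e^(-t)(cos(2t)·(-2,-3) + sin(2t)·(1,2)), X_2 = e^(-t)(sin(2t)·(-2,-3) - cos(2t)·(1,2)).
General solution: K_1X_1 + K_2X_2.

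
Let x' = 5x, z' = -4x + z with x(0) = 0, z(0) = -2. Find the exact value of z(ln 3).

-6

A = [[5,0],[-4,1]]; eigenvalues λ = 5, 1.
Eigenvectors: (1,-1) for λ=5, (0,1) for λ=1.
From the initial condition, c_1 = 0, c_2 = -2.
z(ln 3) = (0)(3^5)(-1) + (-2)(3^1)(1) = -6.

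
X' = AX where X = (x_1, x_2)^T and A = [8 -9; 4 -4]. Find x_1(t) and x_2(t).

x_1(t) = 3K_1e^(2t) + 3K_2te^(2t) - K_2e^(2t), x_2(t) = 2K_1e^(2t) + 2K_2te^(2t) - K_2e^(2t)

Coefficient matrix A = [[8, -9], [4, -4]].
Characteristic polynomial det(A - λI) = λ^2 - 4λ + 4 = 0.
Single eigenvalue λ = 2 with algebraic multiplicity 2.
Eigenvector v = (3,2); generalized eigenvector w with (A-λI)w=v is (-1,-1).
General solution: e^(2t)[K_1·v + K_2·(t·v + w)].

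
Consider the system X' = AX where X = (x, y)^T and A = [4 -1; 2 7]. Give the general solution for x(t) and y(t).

x(t) = C_1e^(6t) - C_2e^(5t), y(t) = -2C_1e^(6t) + C_2e^(5t)

Coefficient matrix A = [[4, -1], [2, 7]].
Characteristic polynomial det(A - λI) = λ^2 - 11λ + 30 = 0.
Eigenvalues λ = 6, 5.
For λ=6: (A-λI) row 1 is [-2, -1], so an eigenvector is (1, -2).
For λ=5: (A-λI) row 1 is [-1, -1], so an eigenvector is (-1, 1).
General solution: C_1e^(6t)(1,-2) + C_2e^(5t)(-1,1).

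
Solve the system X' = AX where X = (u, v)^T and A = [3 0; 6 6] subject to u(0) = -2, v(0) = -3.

Coefficient matrix A = [[3, 0], [6, 6]].
Characteristic polynomial det(A - λI) = λ^2 - 9λ + 18 = 0.
Eigenvalues λ = 6, 3.
For λ=6: (A-λI) row 1 is [-3, 0], so an eigenvector is (0, 1).
For λ=3: (A-λI) row 2 is [6, 3], so an eigenvector is (-1, 2).
General solution: K_1e^(6t)(0,1) + K_2e^(3t)(-1,2).
Applying u(0)=-2, v(0)=-3 gives K_1=-7, K_2=2.

u(t) = -2e^(3t), v(t) = -7e^(6t) + 4e^(3t)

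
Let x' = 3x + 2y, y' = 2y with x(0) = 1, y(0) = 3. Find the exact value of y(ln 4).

A = [[3,2],[0,2]]; eigenvalues λ = 2, 3.
Eigenvectors: (2,-1) for λ=2, (-1,0) for λ=3.
From the initial condition, c_1 = -3, c_2 = -7.
y(ln 4) = (-3)(4^2)(-1) + (-7)(4^3)(0) = 48.

48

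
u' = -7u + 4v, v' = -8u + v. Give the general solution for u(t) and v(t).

Coefficient matrix A = [[-7, 4], [-8, 1]].
Characteristic polynomial det(A - λI) = λ^2 + 6λ + 25 = 0.
Eigenvalues λ = -3 ± 4i (complex conjugate pair).
For λ=-3+4i: an eigenvector is (-1,-1) - i(0,1) = (-1, -1 - i).
A real fundamental pair from Re and Im of e^((-3+4i)t)v: X_1 = e^(-3t)(cos(4t)·(-1,-1) + sin(4t)·(0,1)), X_2 = e^(-3t)(sin(4t)·(-1,-1) - cos(4t)·(0,1)).
General solution: c_1X_1 + c_2X_2.

u(t) = -c_1e^(-3t)cos(4t) - c_2e^(-3t)sin(4t), v(t) = c_1e^(-3t)sin(4t) - c_1e^(-3t)cos(4t) - c_2e^(-3t)sin(4t) - c_2e^(-3t)cos(4t)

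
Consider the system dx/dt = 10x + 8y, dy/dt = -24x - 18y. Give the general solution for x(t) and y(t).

x(t) = 2K_1e^(-2t) + K_2e^(-6t), y(t) = -3K_1e^(-2t) - 2K_2e^(-6t)

Coefficient matrix A = [[10, 8], [-24, -18]].
Characteristic polynomial det(A - λI) = λ^2 + 8λ + 12 = 0.
Eigenvalues λ = -2, -6.
For λ=-2: (A-λI) row 1 is [12, 8], so an eigenvector is (2, -3).
For λ=-6: (A-λI) row 1 is [16, 8], so an eigenvector is (1, -2).
General solution: K_1e^(-2t)(2,-3) + K_2e^(-6t)(1,-2).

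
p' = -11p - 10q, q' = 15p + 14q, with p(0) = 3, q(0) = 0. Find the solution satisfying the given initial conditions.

p(t) = -6e^(4t) + 9e^(-t), q(t) = 9e^(4t) - 9e^(-t)

Coefficient matrix A = [[-11, -10], [15, 14]].
Characteristic polynomial det(A - λI) = λ^2 - 3λ - 4 = 0.
Eigenvalues λ = 4, -1.
For λ=4: (A-λI) row 1 is [-15, -10], so an eigenvector is (2, -3).
For λ=-1: (A-λI) row 1 is [-10, -10], so an eigenvector is (1, -1).
General solution: c_1e^(4t)(2,-3) + c_2e^(-t)(1,-1).
Applying p(0)=3, q(0)=0 gives c_1=-3, c_2=9.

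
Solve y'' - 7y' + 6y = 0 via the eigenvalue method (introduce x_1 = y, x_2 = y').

y(t) = C_1e^(t) + C_2e^(6t)

Let x_1 = y, x_2 = y'. Then x_1' = x_2 and x_2' = -6x_1 + 7x_2.
A = [[0,1],[-6,7]]; det(A-λI) = λ^2 - 7λ + 6.
Eigenvalues λ = 1, 6 with eigenvectors (1,1), (1,6).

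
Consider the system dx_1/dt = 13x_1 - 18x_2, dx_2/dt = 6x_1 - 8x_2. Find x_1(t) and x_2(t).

Coefficient matrix A = [[13, -18], [6, -8]].
Characteristic polynomial det(A - λI) = λ^2 - 5λ + 4 = 0.
Eigenvalues λ = 1, 4.
For λ=1: (A-λI) row 1 is [12, -18], so an eigenvector is (-3, -2).
For λ=4: (A-λI) row 1 is [9, -18], so an eigenvector is (2, 1).
General solution: K_1e^(t)(-3,-2) + K_2e^(4t)(2,1).

x_1(t) = -3K_1e^(t) + 2K_2e^(4t), x_2(t) = -2K_1e^(t) + K_2e^(4t)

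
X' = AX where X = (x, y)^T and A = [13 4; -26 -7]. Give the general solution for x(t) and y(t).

Coefficient matrix A = [[13, 4], [-26, -7]].
Characteristic polynomial det(A - λI) = λ^2 - 6λ + 13 = 0.
Eigenvalues λ = 3 ± 2i (complex conjugate pair).
For λ=3+2i: an eigenvector is (1,-3) - i(-1,2) = (1 + i, -3 - 2i).
A real fundamental pair from Re and Im of e^((3+2i)t)v: X_1 = e^(3t)(cos(2t)·(1,-3) + sin(2t)·(-1,2)), X_2 = e^(3t)(sin(2t)·(1,-3) - cos(2t)·(-1,2)).
General solution: K_1X_1 + K_2X_2.

x(t) = -K_1e^(3t)sin(2t) + K_1e^(3t)cos(2t) + K_2e^(3t)sin(2t) + K_2e^(3t)cos(2t), y(t) = 2K_1e^(3t)sin(2t) - 3K_1e^(3t)cos(2t) - 3K_2e^(3t)sin(2t) - 2K_2e^(3t)cos(2t)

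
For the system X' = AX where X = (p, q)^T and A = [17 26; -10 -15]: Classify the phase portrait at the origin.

A = [[17,26],[-10,-15]]; det(A-λI) = λ^2 - 2λ + 5.
λ = 1 ± 2i: positive real part.

unstable spiral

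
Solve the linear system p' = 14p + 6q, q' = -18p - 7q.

Coefficient matrix A = [[14, 6], [-18, -7]].
Characteristic polynomial det(A - λI) = λ^2 - 7λ + 10 = 0.
Eigenvalues λ = 2, 5.
For λ=2: (A-λI) row 1 is [12, 6], so an eigenvector is (-1, 2).
For λ=5: (A-λI) row 1 is [9, 6], so an eigenvector is (-2, 3).
General solution: K_1e^(2t)(-1,2) + K_2e^(5t)(-2,3).

p(t) = -K_1e^(2t) - 2K_2e^(5t), q(t) = 2K_1e^(2t) + 3K_2e^(5t)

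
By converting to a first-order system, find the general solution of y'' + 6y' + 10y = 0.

Let x_1 = y, x_2 = y'. Then x_1' = x_2 and x_2' = -10x_1 - 6x_2.
A = [[0,1],[-10,-6]]; det(A-λI) = λ^2 + 6λ + 10.
Eigenvalues λ = -3 ± i.

y(t) = C_1e^(-3t)cos(t) + C_2e^(-3t)sin(t)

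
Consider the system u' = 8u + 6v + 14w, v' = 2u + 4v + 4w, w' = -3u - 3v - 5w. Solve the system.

u(t) = -2C_1e^(t) + C_2e^(2t) - 2C_3e^(4t), v(t) = -C_2e^(2t) - C_3e^(4t), w(t) = C_1e^(t) + C_3e^(4t)

Coefficient matrix A = [[8, 6, 14], [2, 4, 4], [-3, -3, -5]].
det(A - λI) = 0 gives eigenvalues λ = 1, 2, 4.
For λ=1: eigenvector (-2,0,1).
For λ=2: eigenvector (1,-1,0).
For λ=4: eigenvector (-2,-1,1).
General solution: C_1e^(t)(-2,0,1) + C_2e^(2t)(1,-1,0) + C_3e^(4t)(-2,-1,1).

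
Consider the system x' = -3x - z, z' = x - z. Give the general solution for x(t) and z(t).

x(t) = C_1e^(-2t) + C_2te^(-2t) - 3C_2e^(-2t), z(t) = -C_1e^(-2t) - C_2te^(-2t) + 2C_2e^(-2t)

Coefficient matrix A = [[-3, -1], [1, -1]].
Characteristic polynomial det(A - λI) = λ^2 + 4λ + 4 = 0.
Single eigenvalue λ = -2 with algebraic multiplicity 2.
Eigenvector v = (1,-1); generalized eigenvector w with (A-λI)w=v is (-3,2).
General solution: e^(-2t)[C_1·v + C_2·(t·v + w)].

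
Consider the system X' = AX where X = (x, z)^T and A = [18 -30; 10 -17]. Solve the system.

Coefficient matrix A = [[18, -30], [10, -17]].
Characteristic polynomial det(A - λI) = λ^2 - λ - 6 = 0.
Eigenvalues λ = -2, 3.
For λ=-2: (A-λI) row 1 is [20, -30], so an eigenvector is (3, 2).
For λ=3: (A-λI) row 1 is [15, -30], so an eigenvector is (2, 1).
General solution: K_1e^(-2t)(3,2) + K_2e^(3t)(2,1).

x(t) = 3K_1e^(-2t) + 2K_2e^(3t), z(t) = 2K_1e^(-2t) + K_2e^(3t)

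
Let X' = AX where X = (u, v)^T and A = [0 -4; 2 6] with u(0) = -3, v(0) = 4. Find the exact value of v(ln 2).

76

A = [[0,-4],[2,6]]; eigenvalues λ = 2, 4.
Eigenvectors: (2,-1) for λ=2, (1,-1) for λ=4.
From the initial condition, c_1 = 1, c_2 = -5.
v(ln 2) = (1)(2^2)(-1) + (-5)(2^4)(-1) = 76.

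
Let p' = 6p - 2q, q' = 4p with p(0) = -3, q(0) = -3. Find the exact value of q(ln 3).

A = [[6,-2],[4,0]]; eigenvalues λ = 4, 2.
Eigenvectors: (-1,-1) for λ=4, (1,2) for λ=2.
From the initial condition, c_1 = 3, c_2 = 0.
q(ln 3) = (3)(3^4)(-1) + (0)(3^2)(2) = -243.

-243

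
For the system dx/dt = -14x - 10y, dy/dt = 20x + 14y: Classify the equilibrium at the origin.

center

A = [[-14,-10],[20,14]]; det(A-λI) = λ^2 + 4.
λ = 0 ± 2i: zero real part.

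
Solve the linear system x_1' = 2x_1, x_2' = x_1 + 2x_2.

x_1(t) = -c_2e^(2t), x_2(t) = -c_1e^(2t) - c_2te^(2t) - 3c_2e^(2t)

Coefficient matrix A = [[2, 0], [1, 2]].
Characteristic polynomial det(A - λI) = λ^2 - 4λ + 4 = 0.
Single eigenvalue λ = 2 with algebraic multiplicity 2.
Eigenvector v = (0,-1); generalized eigenvector w with (A-λI)w=v is (-1,-3).
General solution: e^(2t)[c_1·v + c_2·(t·v + w)].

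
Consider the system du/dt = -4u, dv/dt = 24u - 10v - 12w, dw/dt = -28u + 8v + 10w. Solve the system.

u(t) = c_3e^(-4t), v(t) = -c_1e^(2t) + 3c_2e^(-2t), w(t) = c_1e^(2t) - 2c_2e^(-2t) + 2c_3e^(-4t)

Coefficient matrix A = [[-4, 0, 0], [24, -10, -12], [-28, 8, 10]].
det(A - λI) = 0 gives eigenvalues λ = 2, -2, -4.
For λ=2: eigenvector (0,-1,1).
For λ=-2: eigenvector (0,3,-2).
For λ=-4: eigenvector (1,0,2).
General solution: c_1e^(2t)(0,-1,1) + c_2e^(-2t)(0,3,-2) + c_3e^(-4t)(1,0,2).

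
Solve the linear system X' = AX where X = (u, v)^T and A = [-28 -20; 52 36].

Coefficient matrix A = [[-28, -20], [52, 36]].
Characteristic polynomial det(A - λI) = λ^2 - 8λ + 32 = 0.
Eigenvalues λ = 4 ± 4i (complex conjugate pair).
For λ=4+4i: an eigenvector is (-2,3) - i(1,-2) = (-2 - i, 3 + 2i).
A real fundamental pair from Re and Im of e^((4+4i)t)v: X_1 = e^(4t)(cos(4t)·(-2,3) + sin(4t)·(1,-2)), X_2 = e^(4t)(sin(4t)·(-2,3) - cos(4t)·(1,-2)).
General solution: K_1X_1 + K_2X_2.

u(t) = K_1e^(4t)sin(4t) - 2K_1e^(4t)cos(4t) - 2K_2e^(4t)sin(4t) - K_2e^(4t)cos(4t), v(t) = -2K_1e^(4t)sin(4t) + 3K_1e^(4t)cos(4t) + 3K_2e^(4t)sin(4t) + 2K_2e^(4t)cos(4t)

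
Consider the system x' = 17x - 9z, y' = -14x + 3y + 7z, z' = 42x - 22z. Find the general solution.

x(t) = 3C_1e^(-4t) - C_2e^(-t), y(t) = -C_1e^(-4t) + C_3e^(3t), z(t) = 7C_1e^(-4t) - 2C_2e^(-t)

Coefficient matrix A = [[17, 0, -9], [-14, 3, 7], [42, 0, -22]].
det(A - λI) = 0 gives eigenvalues λ = -4, -1, 3.
For λ=-4: eigenvector (3,-1,7).
For λ=-1: eigenvector (-1,0,-2).
For λ=3: eigenvector (0,1,0).
General solution: C_1e^(-4t)(3,-1,7) + C_2e^(-t)(-1,0,-2) + C_3e^(3t)(0,1,0).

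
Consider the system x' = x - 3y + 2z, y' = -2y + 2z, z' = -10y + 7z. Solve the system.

Coefficient matrix A = [[1, -3, 2], [0, -2, 2], [0, -10, 7]].
det(A - λI) = 0 gives eigenvalues λ = 1, 2, 3.
For λ=1: eigenvector (1,0,0).
For λ=2: eigenvector (1,1,2).
For λ=3: eigenvector (2,2,5).
General solution: c_1e^(t)(1,0,0) + c_2e^(2t)(1,1,2) + c_3e^(3t)(2,2,5).

x(t) = c_1e^(t) + c_2e^(2t) + 2c_3e^(3t), y(t) = c_2e^(2t) + 2c_3e^(3t), z(t) = 2c_2e^(2t) + 5c_3e^(3t)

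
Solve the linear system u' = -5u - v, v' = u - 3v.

Coefficient matrix A = [[-5, -1], [1, -3]].
Characteristic polynomial det(A - λI) = λ^2 + 8λ + 16 = 0.
Single eigenvalue λ = -4 with algebraic multiplicity 2.
Eigenvector v = (-1,1); generalized eigenvector w with (A-λI)w=v is (1,0).
General solution: e^(-4t)[c_1·v + c_2·(t·v + w)].

u(t) = -c_1e^(-4t) - c_2te^(-4t) + c_2e^(-4t), v(t) = c_1e^(-4t) + c_2te^(-4t)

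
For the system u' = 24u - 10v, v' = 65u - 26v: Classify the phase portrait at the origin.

stable spiral

A = [[24,-10],[65,-26]]; det(A-λI) = λ^2 + 2λ + 26.
λ = -1 ± 5i: negative real part.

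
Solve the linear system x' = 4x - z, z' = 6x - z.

Coefficient matrix A = [[4, -1], [6, -1]].
Characteristic polynomial det(A - λI) = λ^2 - 3λ + 2 = 0.
Eigenvalues λ = 1, 2.
For λ=1: (A-λI) row 1 is [3, -1], so an eigenvector is (-1, -3).
For λ=2: (A-λI) row 1 is [2, -1], so an eigenvector is (1, 2).
General solution: K_1e^(t)(-1,-3) + K_2e^(2t)(1,2).

x(t) = -K_1e^(t) + K_2e^(2t), z(t) = -3K_1e^(t) + 2K_2e^(2t)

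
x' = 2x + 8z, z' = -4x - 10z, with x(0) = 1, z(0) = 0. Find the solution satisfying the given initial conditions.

Coefficient matrix A = [[2, 8], [-4, -10]].
Characteristic polynomial det(A - λI) = λ^2 + 8λ + 12 = 0.
Eigenvalues λ = -6, -2.
For λ=-6: (A-λI) row 1 is [8, 8], so an eigenvector is (1, -1).
For λ=-2: (A-λI) row 1 is [4, 8], so an eigenvector is (-2, 1).
General solution: C_1e^(-6t)(1,-1) + C_2e^(-2t)(-2,1).
Applying x(0)=1, z(0)=0 gives C_1=-1, C_2=-1.

x(t) = 2e^(-2t) - e^(-6t), z(t) = -e^(-2t) + e^(-6t)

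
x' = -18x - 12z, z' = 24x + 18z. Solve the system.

x(t) = K_1e^(-6t) + K_2e^(6t), z(t) = -K_1e^(-6t) - 2K_2e^(6t)

Coefficient matrix A = [[-18, -12], [24, 18]].
Characteristic polynomial det(A - λI) = λ^2 - 36 = 0.
Eigenvalues λ = -6, 6.
For λ=-6: (A-λI) row 1 is [-12, -12], so an eigenvector is (1, -1).
For λ=6: (A-λI) row 1 is [-24, -12], so an eigenvector is (1, -2).
General solution: K_1e^(-6t)(1,-1) + K_2e^(6t)(1,-2).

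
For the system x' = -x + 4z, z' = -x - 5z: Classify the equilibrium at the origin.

A = [[-1,4],[-1,-5]]; det(A-λI) = λ^2 + 6λ + 9.
repeated λ = -3 with a single eigenvector.

stable improper node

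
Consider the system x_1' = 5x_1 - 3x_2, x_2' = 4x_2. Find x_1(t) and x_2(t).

x_1(t) = K_1e^(5t) + 3K_2e^(4t), x_2(t) = K_2e^(4t)

Coefficient matrix A = [[5, -3], [0, 4]].
Characteristic polynomial det(A - λI) = λ^2 - 9λ + 20 = 0.
Eigenvalues λ = 5, 4.
For λ=5: (A-λI) row 1 is [0, -3], so an eigenvector is (1, 0).
For λ=4: (A-λI) row 1 is [1, -3], so an eigenvector is (3, 1).
General solution: K_1e^(5t)(1,0) + K_2e^(4t)(3,1).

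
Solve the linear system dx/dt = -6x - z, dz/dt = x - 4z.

Coefficient matrix A = [[-6, -1], [1, -4]].
Characteristic polynomial det(A - λI) = λ^2 + 10λ + 25 = 0.
Single eigenvalue λ = -5 with algebraic multiplicity 2.
Eigenvector v = (-1,1); generalized eigenvector w with (A-λI)w=v is (-2,3).
General solution: e^(-5t)[K_1·v + K_2·(t·v + w)].

x(t) = -K_1e^(-5t) - K_2te^(-5t) - 2K_2e^(-5t), z(t) = K_1e^(-5t) + K_2te^(-5t) + 3K_2e^(-5t)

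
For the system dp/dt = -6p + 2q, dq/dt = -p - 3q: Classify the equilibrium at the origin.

stable node

A = [[-6,2],[-1,-3]]; det(A-λI) = λ^2 + 9λ + 20.
λ = -5, -4: both negative.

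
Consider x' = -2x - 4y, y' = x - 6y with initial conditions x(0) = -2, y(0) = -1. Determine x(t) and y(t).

Coefficient matrix A = [[-2, -4], [1, -6]].
Characteristic polynomial det(A - λI) = λ^2 + 8λ + 16 = 0.
Single eigenvalue λ = -4 with algebraic multiplicity 2.
Eigenvector v = (-2,-1); generalized eigenvector w with (A-λI)w=v is (-1,0).
General solution: e^(-4t)[c_1·v + c_2·(t·v + w)].
Applying x(0)=-2, y(0)=-1 gives c_1=1, c_2=0.

x(t) = -2e^(-4t), y(t) = -e^(-4t)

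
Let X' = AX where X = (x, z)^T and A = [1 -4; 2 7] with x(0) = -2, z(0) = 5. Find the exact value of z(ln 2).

A = [[1,-4],[2,7]]; eigenvalues λ = 3, 5.
Eigenvectors: (-2,1) for λ=3, (1,-1) for λ=5.
From the initial condition, c_1 = -3, c_2 = -8.
z(ln 2) = (-3)(2^3)(1) + (-8)(2^5)(-1) = 232.

232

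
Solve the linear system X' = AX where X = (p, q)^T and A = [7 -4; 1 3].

p(t) = -2c_1e^(5t) - 2c_2te^(5t) - 3c_2e^(5t), q(t) = -c_1e^(5t) - c_2te^(5t) - c_2e^(5t)

Coefficient matrix A = [[7, -4], [1, 3]].
Characteristic polynomial det(A - λI) = λ^2 - 10λ + 25 = 0.
Single eigenvalue λ = 5 with algebraic multiplicity 2.
Eigenvector v = (-2,-1); generalized eigenvector w with (A-λI)w=v is (-3,-1).
General solution: e^(5t)[c_1·v + c_2·(t·v + w)].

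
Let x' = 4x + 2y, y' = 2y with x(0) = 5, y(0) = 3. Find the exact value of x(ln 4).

A = [[4,2],[0,2]]; eigenvalues λ = 2, 4.
Eigenvectors: (1,-1) for λ=2, (1,0) for λ=4.
From the initial condition, c_1 = -3, c_2 = 8.
x(ln 4) = (-3)(4^2)(1) + (8)(4^4)(1) = 2000.

2000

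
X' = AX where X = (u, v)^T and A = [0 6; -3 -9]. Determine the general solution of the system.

u(t) = -c_1e^(-6t) + 2c_2e^(-3t), v(t) = c_1e^(-6t) - c_2e^(-3t)

Coefficient matrix A = [[0, 6], [-3, -9]].
Characteristic polynomial det(A - λI) = λ^2 + 9λ + 18 = 0.
Eigenvalues λ = -6, -3.
For λ=-6: (A-λI) row 1 is [6, 6], so an eigenvector is (-1, 1).
For λ=-3: (A-λI) row 1 is [3, 6], so an eigenvector is (2, -1).
General solution: c_1e^(-6t)(-1,1) + c_2e^(-3t)(2,-1).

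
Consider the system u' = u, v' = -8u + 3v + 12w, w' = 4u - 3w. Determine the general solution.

u(t) = K_3e^(t), v(t) = 2K_1e^(-3t) + K_2e^(3t) - 2K_3e^(t), w(t) = -K_1e^(-3t) + K_3e^(t)

Coefficient matrix A = [[1, 0, 0], [-8, 3, 12], [4, 0, -3]].
det(A - λI) = 0 gives eigenvalues λ = -3, 3, 1.
For λ=-3: eigenvector (0,2,-1).
For λ=3: eigenvector (0,1,0).
For λ=1: eigenvector (1,-2,1).
General solution: K_1e^(-3t)(0,2,-1) + K_2e^(3t)(0,1,0) + K_3e^(t)(1,-2,1).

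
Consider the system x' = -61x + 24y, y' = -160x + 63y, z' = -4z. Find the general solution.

x(t) = -3C_1e^(3t) + 2C_2e^(-t), y(t) = -8C_1e^(3t) + 5C_2e^(-t), z(t) = C_3e^(-4t)

Coefficient matrix A = [[-61, 24, 0], [-160, 63, 0], [0, 0, -4]].
det(A - λI) = 0 gives eigenvalues λ = 3, -1, -4.
For λ=3: eigenvector (-3,-8,0).
For λ=-1: eigenvector (2,5,0).
For λ=-4: eigenvector (0,0,1).
General solution: C_1e^(3t)(-3,-8,0) + C_2e^(-t)(2,5,0) + C_3e^(-4t)(0,0,1).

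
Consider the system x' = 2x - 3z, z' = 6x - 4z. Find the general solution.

Coefficient matrix A = [[2, -3], [6, -4]].
Characteristic polynomial det(A - λI) = λ^2 + 2λ + 10 = 0.
Eigenvalues λ = -1 ± 3i (complex conjugate pair).
For λ=-1+3i: an eigenvector is (0,1) - i(-1,-1) = (0 + i, 1 + i).
A real fundamental pair from Re and Im of e^((-1+3i)t)v: X_1 = e^(-t)(cos(3t)·(0,1) + sin(3t)·(-1,-1)), X_2 = e^(-t)(sin(3t)·(0,1) - cos(3t)·(-1,-1)).
General solution: K_1X_1 + K_2X_2.

x(t) = -K_1e^(-t)sin(3t) + K_2e^(-t)cos(3t), z(t) = -K_1e^(-t)sin(3t) + K_1e^(-t)cos(3t) + K_2e^(-t)sin(3t) + K_2e^(-t)cos(3t)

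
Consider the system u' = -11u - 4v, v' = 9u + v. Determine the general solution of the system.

u(t) = 2K_1e^(-5t) + 2K_2te^(-5t) - K_2e^(-5t), v(t) = -3K_1e^(-5t) - 3K_2te^(-5t) + K_2e^(-5t)

Coefficient matrix A = [[-11, -4], [9, 1]].
Characteristic polynomial det(A - λI) = λ^2 + 10λ + 25 = 0.
Single eigenvalue λ = -5 with algebraic multiplicity 2.
Eigenvector v = (2,-3); generalized eigenvector w with (A-λI)w=v is (-1,1).
General solution: e^(-5t)[K_1·v + K_2·(t·v + w)].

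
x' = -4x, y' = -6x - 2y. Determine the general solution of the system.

Coefficient matrix A = [[-4, 0], [-6, -2]].
Characteristic polynomial det(A - λI) = λ^2 + 6λ + 8 = 0.
Eigenvalues λ = -2, -4.
For λ=-2: (A-λI) row 1 is [-2, 0], so an eigenvector is (0, -1).
For λ=-4: (A-λI) row 2 is [-6, 2], so an eigenvector is (1, 3).
General solution: K_1e^(-2t)(0,-1) + K_2e^(-4t)(1,3).

x(t) = K_2e^(-4t), y(t) = -K_1e^(-2t) + 3K_2e^(-4t)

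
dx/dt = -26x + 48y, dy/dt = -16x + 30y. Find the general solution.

Coefficient matrix A = [[-26, 48], [-16, 30]].
Characteristic polynomial det(A - λI) = λ^2 - 4λ - 12 = 0.
Eigenvalues λ = -2, 6.
For λ=-2: (A-λI) row 1 is [-24, 48], so an eigenvector is (2, 1).
For λ=6: (A-λI) row 1 is [-32, 48], so an eigenvector is (-3, -2).
General solution: K_1e^(-2t)(2,1) + K_2e^(6t)(-3,-2).

x(t) = 2K_1e^(-2t) - 3K_2e^(6t), y(t) = K_1e^(-2t) - 2K_2e^(6t)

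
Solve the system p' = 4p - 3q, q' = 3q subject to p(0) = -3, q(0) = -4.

p(t) = 9e^(4t) - 12e^(3t), q(t) = -4e^(3t)

Coefficient matrix A = [[4, -3], [0, 3]].
Characteristic polynomial det(A - λI) = λ^2 - 7λ + 12 = 0.
Eigenvalues λ = 3, 4.
For λ=3: (A-λI) row 1 is [1, -3], so an eigenvector is (3, 1).
For λ=4: (A-λI) row 1 is [0, -3], so an eigenvector is (1, 0).
General solution: C_1e^(3t)(3,1) + C_2e^(4t)(1,0).
Applying p(0)=-3, q(0)=-4 gives C_1=-4, C_2=9.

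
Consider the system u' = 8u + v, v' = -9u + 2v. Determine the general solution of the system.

u(t) = K_1e^(5t) + K_2te^(5t) + K_2e^(5t), v(t) = -3K_1e^(5t) - 3K_2te^(5t) - 2K_2e^(5t)

Coefficient matrix A = [[8, 1], [-9, 2]].
Characteristic polynomial det(A - λI) = λ^2 - 10λ + 25 = 0.
Single eigenvalue λ = 5 with algebraic multiplicity 2.
Eigenvector v = (1,-3); generalized eigenvector w with (A-λI)w=v is (1,-2).
General solution: e^(5t)[K_1·v + K_2·(t·v + w)].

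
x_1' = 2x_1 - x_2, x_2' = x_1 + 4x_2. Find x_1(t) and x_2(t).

x_1(t) = C_1e^(3t) + C_2te^(3t) - 3C_2e^(3t), x_2(t) = -C_1e^(3t) - C_2te^(3t) + 2C_2e^(3t)

Coefficient matrix A = [[2, -1], [1, 4]].
Characteristic polynomial det(A - λI) = λ^2 - 6λ + 9 = 0.
Single eigenvalue λ = 3 with algebraic multiplicity 2.
Eigenvector v = (1,-1); generalized eigenvector w with (A-λI)w=v is (-3,2).
General solution: e^(3t)[C_1·v + C_2·(t·v + w)].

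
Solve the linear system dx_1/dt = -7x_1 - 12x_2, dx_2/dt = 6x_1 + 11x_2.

Coefficient matrix A = [[-7, -12], [6, 11]].
Characteristic polynomial det(A - λI) = λ^2 - 4λ - 5 = 0.
Eigenvalues λ = 5, -1.
For λ=5: (A-λI) row 1 is [-12, -12], so an eigenvector is (-1, 1).
For λ=-1: (A-λI) row 1 is [-6, -12], so an eigenvector is (2, -1).
General solution: c_1e^(5t)(-1,1) + c_2e^(-t)(2,-1).

x_1(t) = -c_1e^(5t) + 2c_2e^(-t), x_2(t) = c_1e^(5t) - c_2e^(-t)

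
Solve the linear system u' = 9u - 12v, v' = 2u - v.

Coefficient matrix A = [[9, -12], [2, -1]].
Characteristic polynomial det(A - λI) = λ^2 - 8λ + 15 = 0.
Eigenvalues λ = 5, 3.
For λ=5: (A-λI) row 1 is [4, -12], so an eigenvector is (3, 1).
For λ=3: (A-λI) row 1 is [6, -12], so an eigenvector is (2, 1).
General solution: C_1e^(5t)(3,1) + C_2e^(3t)(2,1).

u(t) = 3C_1e^(5t) + 2C_2e^(3t), v(t) = C_1e^(5t) + C_2e^(3t)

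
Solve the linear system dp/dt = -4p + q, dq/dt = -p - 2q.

p(t) = -C_1e^(-3t) - C_2te^(-3t) + C_2e^(-3t), q(t) = -C_1e^(-3t) - C_2te^(-3t)

Coefficient matrix A = [[-4, 1], [-1, -2]].
Characteristic polynomial det(A - λI) = λ^2 + 6λ + 9 = 0.
Single eigenvalue λ = -3 with algebraic multiplicity 2.
Eigenvector v = (-1,-1); generalized eigenvector w with (A-λI)w=v is (1,0).
General solution: e^(-3t)[C_1·v + C_2·(t·v + w)].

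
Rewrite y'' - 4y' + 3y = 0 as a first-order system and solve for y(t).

y(t) = K_1e^(3t) + K_2e^(t)

Let x_1 = y, x_2 = y'. Then x_1' = x_2 and x_2' = -3x_1 + 4x_2.
A = [[0,1],[-3,4]]; det(A-λI) = λ^2 - 4λ + 3.
Eigenvalues λ = 3, 1 with eigenvectors (1,3), (1,1).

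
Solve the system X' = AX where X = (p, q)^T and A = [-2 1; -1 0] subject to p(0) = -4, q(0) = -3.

p(t) = te^(-t) - 4e^(-t), q(t) = te^(-t) - 3e^(-t)

Coefficient matrix A = [[-2, 1], [-1, 0]].
Characteristic polynomial det(A - λI) = λ^2 + 2λ + 1 = 0.
Single eigenvalue λ = -1 with algebraic multiplicity 2.
Eigenvector v = (-1,-1); generalized eigenvector w with (A-λI)w=v is (1,0).
General solution: e^(-t)[C_1·v + C_2·(t·v + w)].
Applying p(0)=-4, q(0)=-3 gives C_1=3, C_2=-1.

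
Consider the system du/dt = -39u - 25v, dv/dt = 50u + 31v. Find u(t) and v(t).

Coefficient matrix A = [[-39, -25], [50, 31]].
Characteristic polynomial det(A - λI) = λ^2 + 8λ + 41 = 0.
Eigenvalues λ = -4 ± 5i (complex conjugate pair).
For λ=-4+5i: an eigenvector is (-1,1) - i(2,-3) = (-1 - 2i, 1 + 3i).
A real fundamental pair from Re and Im of e^((-4+5i)t)v: X_1 = e^(-4t)(cos(5t)·(-1,1) + sin(5t)·(2,-3)), X_2 = e^(-4t)(sin(5t)·(-1,1) - cos(5t)·(2,-3)).
General solution: C_1X_1 + C_2X_2.

u(t) = 2C_1e^(-4t)sin(5t) - C_1e^(-4t)cos(5t) - C_2e^(-4t)sin(5t) - 2C_2e^(-4t)cos(5t), v(t) = -3C_1e^(-4t)sin(5t) + C_1e^(-4t)cos(5t) + C_2e^(-4t)sin(5t) + 3C_2e^(-4t)cos(5t)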